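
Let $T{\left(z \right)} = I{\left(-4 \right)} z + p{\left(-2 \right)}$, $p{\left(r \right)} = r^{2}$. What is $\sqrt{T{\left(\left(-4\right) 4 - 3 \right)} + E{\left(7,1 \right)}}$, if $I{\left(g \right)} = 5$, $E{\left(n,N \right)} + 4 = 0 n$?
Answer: $i \sqrt{95} \approx 9.7468 i$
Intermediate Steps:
$E{\left(n,N \right)} = -4$ ($E{\left(n,N \right)} = -4 + 0 n = -4 + 0 = -4$)
$T{\left(z \right)} = 4 + 5 z$ ($T{\left(z \right)} = 5 z + \left(-2\right)^{2} = 5 z + 4 = 4 + 5 z$)
$\sqrt{T{\left(\left(-4\right) 4 - 3 \right)} + E{\left(7,1 \right)}} = \sqrt{\left(4 + 5 \left(\left(-4\right) 4 - 3\right)\right) - 4} = \sqrt{\left(4 + 5 \left(-16 - 3\right)\right) - 4} = \sqrt{\left(4 + 5 \left(-19\right)\right) - 4} = \sqrt{\left(4 - 95\right) - 4} = \sqrt{-91 - 4} = \sqrt{-95} = i \sqrt{95}$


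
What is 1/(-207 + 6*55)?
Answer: 1/123 ≈ 0.0081301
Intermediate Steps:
1/(-207 + 6*55) = 1/(-207 + 330) = 1/123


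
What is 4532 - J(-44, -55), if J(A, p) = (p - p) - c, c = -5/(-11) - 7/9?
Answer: 448636/99 ≈ 4531.7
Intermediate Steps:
c = -32/99 (c = -5*(-1/11) - 7*⅑ = 5/11 - 7/9 = -32/99 ≈ -0.32323)
J(A, p) = 32/99 (J(A, p) = (p - p) - 1*(-32/99) = 0 + 32/99 = 32/99)
4532 - J(-44, -55) = 4532 - 1*32/99 = 4532 - 32/99 = 448636/99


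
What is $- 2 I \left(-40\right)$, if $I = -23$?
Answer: $-1840$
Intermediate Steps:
$- 2 I \left(-40\right) = \left(-2\right) \left(-23\right) \left(-40\right) = 46 \left(-40\right) = -1840$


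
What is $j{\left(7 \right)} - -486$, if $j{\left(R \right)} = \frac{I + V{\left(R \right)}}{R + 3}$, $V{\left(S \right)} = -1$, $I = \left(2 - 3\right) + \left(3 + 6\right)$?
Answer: $\frac{4867}{10} \approx 486.7$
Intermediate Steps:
$I = 8$ ($I = -1 + 9 = 8$)
$j{\left(R \right)} = \frac{7}{3 + R}$ ($j{\left(R \right)} = \frac{8 - 1}{R + 3} = \frac{7}{3 + R}$)
$j{\left(7 \right)} - -486 = \frac{7}{3 + 7} - -486 = \frac{7}{10} + 486 = \frac{4867}{10}$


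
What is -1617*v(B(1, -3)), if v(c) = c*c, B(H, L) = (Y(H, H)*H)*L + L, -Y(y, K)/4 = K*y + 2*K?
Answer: -1760913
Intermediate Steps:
Y(y, K) = -8*K - 4*K*y (Y(y, K) = -4*(K*y + 2*K) = -4*(2*K + K*y) = -8*K - 4*K*y)
B(H, L) = L - 4*L*H²*(2 + H) (B(H, L) = ((-4*H*(2 + H))*H)*L + L = (-4*H²*(2 + H))*L + L = -4*L*H²*(2 + H) + L = L - 4*L*H²*(2 + H))
v(c) = c²
-1617*v(B(1, -3)) = -1617*9*(-1 + 4*1²*(2 + 1))² = -1617*9*(-1 + 4*1*3)² = -1617*9*(-1 + 12)² = -1617*(-1*(-3)*11)² = -1617*33² = -1617*1089 = -1760913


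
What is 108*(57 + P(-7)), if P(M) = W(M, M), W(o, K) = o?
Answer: 5400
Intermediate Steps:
P(M) = M
108*(57 + P(-7)) = 108*(57 - 7) = 108*50 = 5400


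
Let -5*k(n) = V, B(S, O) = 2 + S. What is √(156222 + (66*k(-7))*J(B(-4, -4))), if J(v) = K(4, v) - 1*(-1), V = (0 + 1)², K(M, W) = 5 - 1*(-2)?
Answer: √3902910/5 ≈ 395.12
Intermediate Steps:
K(M, W) = 7 (K(M, W) = 5 + 2 = 7)
V = 1 (V = 1² = 1)
k(n) = -⅕ (k(n) = -⅕*1 = -⅕)
J(v) = 8 (J(v) = 7 - 1*(-1) = 7 + 1 = 8)
√(156222 + (66*k(-7))*J(B(-4, -4))) = √(156222 + (66*(-⅕))*8) = √(156222 - 66/5*8) = √(156222 - 528/5) = √(780582/5) = √3902910/5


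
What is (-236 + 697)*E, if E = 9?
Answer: 4149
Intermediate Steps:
(-236 + 697)*E = (-236 + 697)*9 = 461*9 = 4149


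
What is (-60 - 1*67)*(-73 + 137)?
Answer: -8128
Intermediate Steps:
(-60 - 1*67)*(-73 + 137) = (-60 - 67)*64 = -127*64 = -8128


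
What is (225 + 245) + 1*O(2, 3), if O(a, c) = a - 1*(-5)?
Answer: 477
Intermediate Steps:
O(a, c) = 5 + a (O(a, c) = a + 5 = 5 + a)
(225 + 245) + 1*O(2, 3) = (225 + 245) + 1*(5 + 2) = 470 + 1*7 = 470 + 7 = 477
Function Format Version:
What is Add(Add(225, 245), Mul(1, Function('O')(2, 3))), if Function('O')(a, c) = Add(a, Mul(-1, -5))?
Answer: 477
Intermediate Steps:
Function('O')(a, c) = Add(5, a) (Function('O')(a, c) = Add(a, 5) = Add(5, a))
Add(Add(225, 245), Mul(1, Function('O')(2, 3))) = Add(Add(225, 245), Mul(1, Add(5, 2))) = Add(470, Mul(1, 7)) = Add(470, 7) = 477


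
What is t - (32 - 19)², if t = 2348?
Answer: 2179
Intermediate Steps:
t - (32 - 19)² = 2348 - (32 - 19)² = 2348 - 1*13² = 2348 - 1*169 = 2348 - 169 = 2179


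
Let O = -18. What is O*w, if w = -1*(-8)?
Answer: -144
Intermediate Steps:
w = 8
O*w = -18*8 = -144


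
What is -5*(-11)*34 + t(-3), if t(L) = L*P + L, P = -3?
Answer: 1876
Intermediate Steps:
t(L) = -2*L (t(L) = L*(-3) + L = -3*L + L = -2*L)
-5*(-11)*34 + t(-3) = -5*(-11)*34 - 2*(-3) = 55*34 + 6 = 1870 + 6 = 1876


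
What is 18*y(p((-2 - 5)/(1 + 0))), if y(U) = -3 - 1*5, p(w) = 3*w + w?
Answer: -144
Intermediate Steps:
p(w) = 4*w
y(U) = -8 (y(U) = -3 - 5 = -8)
18*y(p((-2 - 5)/(1 + 0))) = 18*(-8) = -144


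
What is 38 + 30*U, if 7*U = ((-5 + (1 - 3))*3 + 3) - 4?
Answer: -394/7 ≈ -56.286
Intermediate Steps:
U = -22/7 (U = (((-5 + (1 - 3))*3 + 3) - 4)/7 = (((-5 - 2)*3 + 3) - 4)/7 = ((-7*3 + 3) - 4)/7 = ((-21 + 3) - 4)/7 = (-18 - 4)/7 = (1/7)*(-22) = -22/7 ≈ -3.1429)
38 + 30*U = 38 + 30*(-22/7) = 38 - 660/7 = -394/7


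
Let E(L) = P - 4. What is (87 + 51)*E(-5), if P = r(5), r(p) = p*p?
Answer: 2898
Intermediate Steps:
r(p) = p**2
P = 25 (P = 5**2 = 25)
E(L) = 21 (E(L) = 25 - 4 = 21)
(87 + 51)*E(-5) = (87 + 51)*21 = 138*21 = 2898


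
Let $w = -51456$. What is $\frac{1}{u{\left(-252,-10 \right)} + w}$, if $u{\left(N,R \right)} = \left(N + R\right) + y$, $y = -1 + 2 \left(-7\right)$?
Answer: $- \frac{1}{51733} \approx -1.933 \cdot 10^{-5}$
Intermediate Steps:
$y = -15$ ($y = -1 - 14 = -15$)
$u{\left(N,R \right)} = -15 + N + R$ ($u{\left(N,R \right)} = \left(N + R\right) - 15 = -15 + N + R$)
$\frac{1}{u{\left(-252,-10 \right)} + w} = \frac{1}{\left(-15 - 252 - 10\right) - 51456} = \frac{1}{-277 - 51456} = \frac{1}{-51733} = - \frac{1}{51733}$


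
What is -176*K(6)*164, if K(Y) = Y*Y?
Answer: -1039104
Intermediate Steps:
K(Y) = Y²
-176*K(6)*164 = -176*6²*164 = -176*36*164 = -6336*164 = -1039104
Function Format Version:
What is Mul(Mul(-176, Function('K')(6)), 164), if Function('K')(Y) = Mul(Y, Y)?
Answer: -1039104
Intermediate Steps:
Function('K')(Y) = Pow(Y, 2)
Mul(Mul(-176, Function('K')(6)), 164) = Mul(Mul(-176, Pow(6, 2)), 164) = Mul(Mul(-176, 36), 164) = Mul(-6336, 164) = -1039104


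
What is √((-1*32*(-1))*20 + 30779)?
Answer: 3*√3491 ≈ 177.25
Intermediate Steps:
√((-1*32*(-1))*20 + 30779) = √(-32*(-1)*20 + 30779) = √(32*20 + 30779) = √(640 + 30779) = √31419 = 3*√3491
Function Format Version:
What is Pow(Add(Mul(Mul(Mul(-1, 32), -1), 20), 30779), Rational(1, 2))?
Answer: Mul(3, Pow(3491, Rational(1, 2))) ≈ 177.25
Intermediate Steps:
Pow(Add(Mul(Mul(Mul(-1, 32), -1), 20), 30779), Rational(1, 2)) = Pow(Add(Mul(Mul(-32, -1), 20), 30779), Rational(1, 2)) = Pow(Add(Mul(32, 20), 30779), Rational(1, 2)) = Pow(Add(640, 30779), Rational(1, 2)) = Pow(31419, Rational(1, 2)) = Mul(3, Pow(3491, Rational(1, 2)))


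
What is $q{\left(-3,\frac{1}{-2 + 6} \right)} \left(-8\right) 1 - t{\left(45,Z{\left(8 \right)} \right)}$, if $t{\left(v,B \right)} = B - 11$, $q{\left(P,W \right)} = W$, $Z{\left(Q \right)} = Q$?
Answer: $1$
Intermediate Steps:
$t{\left(v,B \right)} = -11 + B$ ($t{\left(v,B \right)} = B - 11 = -11 + B$)
$q{\left(-3,\frac{1}{-2 + 6} \right)} \left(-8\right) 1 - t{\left(45,Z{\left(8 \right)} \right)} = \frac{1}{-2 + 6} \left(-8\right) 1 - \left(-11 + 8\right) = \frac{1}{4} \left(-8\right) 1 - -3 = \frac{1}{4} \left(-8\right) 1 + 3 = \left(-2\right) 1 + 3 = -2 + 3 = 1$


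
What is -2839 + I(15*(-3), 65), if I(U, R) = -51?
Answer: -2890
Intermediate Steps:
-2839 + I(15*(-3), 65) = -2839 - 51 = -2890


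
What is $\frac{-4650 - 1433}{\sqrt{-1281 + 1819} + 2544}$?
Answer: $- \frac{7737576}{3235699} + \frac{6083 \sqrt{538}}{6471398} \approx -2.3695$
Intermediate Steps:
$\frac{-4650 - 1433}{\sqrt{-1281 + 1819} + 2544} = - \frac{6083}{\sqrt{538} + 2544} = - \frac{6083}{2544 + \sqrt{538}}$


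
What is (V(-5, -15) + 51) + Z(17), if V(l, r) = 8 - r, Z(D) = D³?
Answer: 4987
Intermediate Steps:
(V(-5, -15) + 51) + Z(17) = ((8 - 1*(-15)) + 51) + 17³ = ((8 + 15) + 51) + 4913 = (23 + 51) + 4913 = 74 + 4913 = 4987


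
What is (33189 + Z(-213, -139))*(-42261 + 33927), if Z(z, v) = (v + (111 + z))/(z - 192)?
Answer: -12447093836/45 ≈ -2.7660e+8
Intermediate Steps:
Z(z, v) = (111 + v + z)/(-192 + z)
(33189 + Z(-213, -139))*(-42261 + 33927) = (33189 + (111 - 139 - 213)/(-192 - 213))*(-42261 + 33927) = (33189 - 241/(-405))*(-8334) = (33189 - 1/405*(-241))*(-8334) = (33189 + 241/405)*(-8334) = (13441786/405)*(-8334) = -12447093836/45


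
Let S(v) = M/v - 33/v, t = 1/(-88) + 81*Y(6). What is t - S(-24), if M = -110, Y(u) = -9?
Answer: -24254/33 ≈ -734.97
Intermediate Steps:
t = -64153/88 (t = 1/(-88) + 81*(-9) = -1/88 - 729 = -64153/88 ≈ -729.01)
S(v) = -143/v (S(v) = -110/v - 33/v = -143/v)
t - S(-24) = -64153/88 - (-143)/(-24) = -64153/88 - (-143)*(-1)/24 = -64153/88 - 1*143/24 = -64153/88 - 143/24 = -24254/33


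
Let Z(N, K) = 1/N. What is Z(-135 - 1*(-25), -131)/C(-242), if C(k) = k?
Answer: 1/26620 ≈ 3.7566e-5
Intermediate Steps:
Z(-135 - 1*(-25), -131)/C(-242) = 1/(-135 - 1*(-25)*(-242)) = -1/242/(-135 + 25) = -1/242/(-110) = -1/110*(-1/242) = 1/26620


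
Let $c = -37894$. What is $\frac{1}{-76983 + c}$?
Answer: $- \frac{1}{114877} \approx -8.705 \cdot 10^{-6}$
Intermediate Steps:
$\frac{1}{-76983 + c} = \frac{1}{-76983 - 37894} = \frac{1}{-114877} = - \frac{1}{114877}$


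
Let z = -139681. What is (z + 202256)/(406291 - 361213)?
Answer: 62575/45078 ≈ 1.3881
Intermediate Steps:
(z + 202256)/(406291 - 361213) = (-139681 + 202256)/(406291 - 361213) = 62575/45078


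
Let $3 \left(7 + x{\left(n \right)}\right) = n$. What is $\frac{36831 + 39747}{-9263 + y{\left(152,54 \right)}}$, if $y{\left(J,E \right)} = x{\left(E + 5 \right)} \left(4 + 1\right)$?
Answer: $- \frac{229734}{27599} \approx -8.324$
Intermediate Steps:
$x{\left(n \right)} = -7 + \frac{n}{3}$
$y{\left(J,E \right)} = - \frac{80}{3} + \frac{5 E}{3}$ ($y{\left(J,E \right)} = \left(-7 + \frac{E + 5}{3}\right) \left(4 + 1\right) = \left(-7 + \frac{5 + E}{3}\right) 5 = \left(-7 + \left(\frac{5}{3} + \frac{E}{3}\right)\right) 5 = \left(- \frac{16}{3} + \frac{E}{3}\right) 5 = - \frac{80}{3} + \frac{5 E}{3}$)
$\frac{36831 + 39747}{-9263 + y{\left(152,54 \right)}} = \frac{36831 + 39747}{-9263 + \left(- \frac{80}{3} + \frac{5}{3} \cdot 54\right)} = \frac{76578}{-9263 + \left(- \frac{80}{3} + 90\right)} = \frac{76578}{-9263 + \frac{190}{3}} = \frac{76578}{- \frac{27599}{3}} = 76578 \left(- \frac{3}{27599}\right) = - \frac{229734}{27599}$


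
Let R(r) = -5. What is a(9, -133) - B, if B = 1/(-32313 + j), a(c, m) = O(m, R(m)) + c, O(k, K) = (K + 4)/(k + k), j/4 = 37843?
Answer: 285146039/31669694 ≈ 9.0038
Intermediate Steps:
j = 151372 (j = 4*37843 = 151372)
O(k, K) = (4 + K)/(2*k) (O(k, K) = (4 + K)/((2*k)) = (4 + K)*(1/(2*k)) = (4 + K)/(2*k))
a(c, m) = c - 1/(2*m) (a(c, m) = (4 - 5)/(2*m) + c = (½)*(-1)/m + c = -1/(2*m) + c = c - 1/(2*m))
B = 1/119059 (B = 1/(-32313 + 151372) = 1/119059 ≈ 8.3992e-6)
a(9, -133) - B = (9 - ½/(-133)) - 1*1/119059 = (9 - ½*(-1/133)) - 1/119059 = (9 + 1/266) - 1/119059 = 2395/266 - 1/119059 = 285146039/31669694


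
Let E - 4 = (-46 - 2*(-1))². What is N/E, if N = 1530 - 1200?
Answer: 33/194 ≈ 0.17010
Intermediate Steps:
N = 330
E = 1940 (E = 4 + (-46 - 2*(-1))² = 4 + (-46 + 2)² = 4 + (-44)² = 4 + 1936 = 1940)
N/E = 330/1940 = 330*(1/1940) = 33/194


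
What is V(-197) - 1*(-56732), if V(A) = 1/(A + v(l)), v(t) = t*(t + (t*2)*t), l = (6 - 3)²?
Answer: 76134345/1342 ≈ 56732.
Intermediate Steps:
l = 9 (l = 3² = 9)
v(t) = t*(t + 2*t²) (v(t) = t*(t + (2*t)*t) = t*(t + 2*t²))
V(A) = 1/(1539 + A) (V(A) = 1/(A + 9²*(1 + 2*9)) = 1/(A + 81*(1 + 18)) = 1/(A + 81*19) = 1/(A + 1539) = 1/(1539 + A))
V(-197) - 1*(-56732) = 1/(1539 - 197) - 1*(-56732) = 1/1342 + 56732 = 76134345/1342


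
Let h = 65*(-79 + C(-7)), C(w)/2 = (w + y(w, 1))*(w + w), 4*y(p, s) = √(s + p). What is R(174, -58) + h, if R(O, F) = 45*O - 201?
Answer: 15234 - 455*I*√6 ≈ 15234.0 - 1114.5*I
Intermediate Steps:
y(p, s) = √(p + s)/4 (y(p, s) = √(s + p)/4 = √(p + s)/4)
C(w) = 4*w*(w + √(1 + w)/4) (C(w) = 2*((w + √(w + 1)/4)*(w + w)) = 2*((w + √(1 + w)/4)*(2*w)) = 2*(2*w*(w + √(1 + w)/4)) = 4*w*(w + √(1 + w)/4))
R(O, F) = -201 + 45*O
h = 7605 - 455*I*√6 (h = 65*(-79 - 7*(√(1 - 7) + 4*(-7))) = 65*(-79 - 7*(√(-6) - 28)) = 65*(-79 - 7*(I*√6 - 28)) = 65*(-79 - 7*(-28 + I*√6)) = 65*(-79 + (196 - 7*I*√6)) = 65*(117 - 7*I*√6) = 7605 - 455*I*√6 ≈ 7605.0 - 1114.5*I)
R(174, -58) + h = (-201 + 45*174) + (7605 - 455*I*√6) = (-201 + 7830) + (7605 - 455*I*√6) = 7629 + (7605 - 455*I*√6) = 15234 - 455*I*√6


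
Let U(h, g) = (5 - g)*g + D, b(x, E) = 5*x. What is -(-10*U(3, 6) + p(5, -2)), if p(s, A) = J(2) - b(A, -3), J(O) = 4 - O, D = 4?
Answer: -32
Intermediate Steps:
U(h, g) = 4 + g*(5 - g) (U(h, g) = (5 - g)*g + 4 = g*(5 - g) + 4 = 4 + g*(5 - g))
p(s, A) = 2 - 5*A (p(s, A) = (4 - 1*2) - 5*A = (4 - 2) - 5*A = 2 - 5*A)
-(-10*U(3, 6) + p(5, -2)) = -(-10*(4 - 1*6**2 + 5*6) + (2 - 5*(-2))) = -(-10*(4 - 1*36 + 30) + (2 + 10)) = -(-10*(4 - 36 + 30) + 12) = -(-10*(-2) + 12) = -(20 + 12) = -1*32 = -32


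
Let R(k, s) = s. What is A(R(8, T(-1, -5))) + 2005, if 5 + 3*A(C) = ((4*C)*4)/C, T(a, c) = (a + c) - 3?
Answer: 6026/3 ≈ 2008.7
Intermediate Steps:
T(a, c) = -3 + a + c
A(C) = 11/3 (A(C) = -5/3 + (((4*C)*4)/C)/3 = -5/3 + ((16*C)/C)/3 = -5/3 + (⅓)*16 = -5/3 + 16/3 = 11/3)
A(R(8, T(-1, -5))) + 2005 = 11/3 + 2005 = 6026/3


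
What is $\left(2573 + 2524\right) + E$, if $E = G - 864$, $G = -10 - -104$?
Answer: $4327$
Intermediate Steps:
$G = 94$ ($G = -10 + 104 = 94$)
$E = -770$ ($E = 94 - 864 = -770$)
$\left(2573 + 2524\right) + E = \left(2573 + 2524\right) - 770 = 5097 - 770 = 4327$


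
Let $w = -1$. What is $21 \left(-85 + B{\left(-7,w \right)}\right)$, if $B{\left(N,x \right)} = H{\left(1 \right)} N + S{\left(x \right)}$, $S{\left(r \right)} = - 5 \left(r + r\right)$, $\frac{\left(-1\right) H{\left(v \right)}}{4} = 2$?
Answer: $-399$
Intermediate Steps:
$H{\left(v \right)} = -8$ ($H{\left(v \right)} = \left(-4\right) 2 = -8$)
$S{\left(r \right)} = - 10 r$ ($S{\left(r \right)} = - 5 \cdot 2 r = - 10 r$)
$B{\left(N,x \right)} = - 10 x - 8 N$ ($B{\left(N,x \right)} = - 8 N - 10 x = - 10 x - 8 N$)
$21 \left(-85 + B{\left(-7,w \right)}\right) = 21 \left(-85 - -66\right) = 21 \left(-85 + \left(10 + 56\right)\right) = 21 \left(-85 + 66\right) = 21 \left(-19\right) = -399$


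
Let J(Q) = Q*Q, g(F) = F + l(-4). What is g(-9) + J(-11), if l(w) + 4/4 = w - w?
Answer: 111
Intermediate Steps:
l(w) = -1 (l(w) = -1 + (w - w) = -1 + 0 = -1)
g(F) = -1 + F (g(F) = F - 1 = -1 + F)
J(Q) = Q**2
g(-9) + J(-11) = (-1 - 9) + (-11)**2 = -10 + 121 = 111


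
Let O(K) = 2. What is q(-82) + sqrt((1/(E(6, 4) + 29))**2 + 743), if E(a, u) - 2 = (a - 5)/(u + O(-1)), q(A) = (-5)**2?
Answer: 25 + sqrt(25982003)/187 ≈ 52.258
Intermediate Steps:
q(A) = 25
E(a, u) = 2 + (-5 + a)/(2 + u) (E(a, u) = 2 + (a - 5)/(u + 2) = 2 + (-5 + a)/(2 + u))
q(-82) + sqrt((1/(E(6, 4) + 29))**2 + 743) = 25 + sqrt((1/((-1 + 6 + 2*4)/(2 + 4) + 29))**2 + 743) = 25 + sqrt((1/((-1 + 6 + 8)/6 + 29))**2 + 743) = 25 + sqrt((1/((1/6)*13 + 29))**2 + 743) = 25 + sqrt((1/(13/6 + 29))**2 + 743) = 25 + sqrt((1/(187/6))**2 + 743) = 25 + sqrt((6/187)**2 + 743) = 25 + sqrt(36/34969 + 743) = 25 + sqrt(25982003/34969) = 25 + sqrt(25982003)/187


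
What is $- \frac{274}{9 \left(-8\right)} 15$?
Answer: $\frac{685}{12} \approx 57.083$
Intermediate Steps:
$- \frac{274}{9 \left(-8\right)} 15 = - \frac{274}{-72} \cdot 15 = \left(-274\right) \left(- \frac{1}{72}\right) 15 = \frac{137}{36} \cdot 15 = \frac{685}{12}$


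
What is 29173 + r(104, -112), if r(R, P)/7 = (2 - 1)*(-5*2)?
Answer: 29103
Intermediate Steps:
r(R, P) = -70 (r(R, P) = 7*((2 - 1)*(-5*2)) = 7*(1*(-10)) = 7*(-10) = -70)
29173 + r(104, -112) = 29173 - 70 = 29103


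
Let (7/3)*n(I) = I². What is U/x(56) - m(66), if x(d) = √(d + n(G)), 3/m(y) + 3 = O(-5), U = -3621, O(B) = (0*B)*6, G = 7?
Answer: 1 - 3621*√77/77 ≈ -411.65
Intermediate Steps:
O(B) = 0 (O(B) = 0*6 = 0)
n(I) = 3*I²/7
m(y) = -1 (m(y) = 3/(-3 + 0) = 3/(-3) = 3*(-⅓) = -1)
x(d) = √(21 + d) (x(d) = √(d + (3/7)*7²) = √(d + (3/7)*49) = √(d + 21) = √(21 + d))
U/x(56) - m(66) = -3621/√(21 + 56) - 1*(-1) = -3621*√77/77 + 1 = 1 - 3621*√77/77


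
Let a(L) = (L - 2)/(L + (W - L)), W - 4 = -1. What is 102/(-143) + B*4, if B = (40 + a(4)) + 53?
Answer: 160426/429 ≈ 373.95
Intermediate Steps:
W = 3 (W = 4 - 1 = 3)
a(L) = -⅔ + L/3 (a(L) = (L - 2)/(L + (3 - L)) = (-2 + L)/3 = (-2 + L)*(⅓) = -⅔ + L/3)
B = 281/3 (B = (40 + (-⅔ + (⅓)*4)) + 53 = (40 + (-⅔ + 4/3)) + 53 = (40 + ⅔) + 53 = 122/3 + 53 = 281/3 ≈ 93.667)
102/(-143) + B*4 = 102/(-143) + (281/3)*4 = 102*(-1/143) + 1124/3 = -102/143 + 1124/3 = 160426/429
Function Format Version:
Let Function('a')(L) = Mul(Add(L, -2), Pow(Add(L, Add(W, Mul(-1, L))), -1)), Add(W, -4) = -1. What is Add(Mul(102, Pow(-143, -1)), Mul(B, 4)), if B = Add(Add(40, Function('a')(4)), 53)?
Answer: Rational(160426, 429) ≈ 373.95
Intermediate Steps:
W = 3 (W = Add(4, -1) = 3)
Function('a')(L) = Add(Rational(-2, 3), Mul(Rational(1, 3), L)) (Function('a')(L) = Mul(Add(L, -2), Pow(Add(L, Add(3, Mul(-1, L))), -1)) = Mul(Add(-2, L), Pow(3, -1)) = Mul(Add(-2, L), Rational(1, 3)) = Add(Rational(-2, 3), Mul(Rational(1, 3), L)))
B = Rational(281, 3) (B = Add(Add(40, Add(Rational(-2, 3), Mul(Rational(1, 3), 4))), 53) = Add(Add(40, Add(Rational(-2, 3), Rational(4, 3))), 53) = Add(Add(40, Rational(2, 3)), 53) = Add(Rational(122, 3), 53) = Rational(281, 3) ≈ 93.667)
Add(Mul(102, Pow(-143, -1)), Mul(B, 4)) = Add(Mul(102, Pow(-143, -1)), Mul(Rational(281, 3), 4)) = Add(Mul(102, Rational(-1, 143)), Rational(1124, 3)) = Add(Rational(-102, 143), Rational(1124, 3)) = Rational(160426, 429)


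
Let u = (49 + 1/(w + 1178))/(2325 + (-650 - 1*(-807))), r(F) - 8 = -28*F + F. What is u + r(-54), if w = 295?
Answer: 2679873827/1827993 ≈ 1466.0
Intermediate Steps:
r(F) = 8 - 27*F (r(F) = 8 + (-28*F + F) = 8 - 27*F)
u = 36089/1827993 (u = (49 + 1/(295 + 1178))/(2325 + (-650 - 1*(-807))) = (49 + 1/1473)/(2325 + (-650 + 807)) = (49 + 1/1473)/(2325 + 157) = (72178/1473)/2482 = (72178/1473)*(1/2482) = 36089/1827993 ≈ 0.019742)
u + r(-54) = 36089/1827993 + (8 - 27*(-54)) = 36089/1827993 + (8 + 1458) = 36089/1827993 + 1466 = 2679873827/1827993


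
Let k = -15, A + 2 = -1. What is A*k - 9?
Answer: 36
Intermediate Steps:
A = -3 (A = -2 - 1 = -3)
A*k - 9 = -3*(-15) - 9 = 45 - 9 = 36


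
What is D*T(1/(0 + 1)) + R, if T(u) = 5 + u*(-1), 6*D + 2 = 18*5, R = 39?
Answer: 293/3 ≈ 97.667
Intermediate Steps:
D = 44/3 (D = -1/3 + (18*5)/6 = -1/3 + (1/6)*90 = -1/3 + 15 = 44/3 ≈ 14.667)
T(u) = 5 - u
D*T(1/(0 + 1)) + R = 44*(5 - 1/(0 + 1))/3 + 39 = 44*(5 - 1/1)/3 + 39 = 44*(5 - 1*1)/3 + 39 = 44*(5 - 1)/3 + 39 = (44/3)*4 + 39 = 176/3 + 39 = 293/3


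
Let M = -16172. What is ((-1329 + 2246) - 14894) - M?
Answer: 2195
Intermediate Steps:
((-1329 + 2246) - 14894) - M = ((-1329 + 2246) - 14894) - 1*(-16172) = (917 - 14894) + 16172 = -13977 + 16172 = 2195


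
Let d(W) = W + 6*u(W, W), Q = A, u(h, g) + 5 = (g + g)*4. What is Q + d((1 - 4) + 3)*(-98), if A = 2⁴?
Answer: 2956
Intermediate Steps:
A = 16
u(h, g) = -5 + 8*g (u(h, g) = -5 + (g + g)*4 = -5 + (2*g)*4 = -5 + 8*g)
Q = 16
d(W) = -30 + 49*W (d(W) = W + 6*(-5 + 8*W) = W + (-30 + 48*W) = -30 + 49*W)
Q + d((1 - 4) + 3)*(-98) = 16 + (-30 + 49*((1 - 4) + 3))*(-98) = 16 + (-30 + 49*(-3 + 3))*(-98) = 16 + (-30 + 49*0)*(-98) = 16 + (-30 + 0)*(-98) = 16 - 30*(-98) = 16 + 2940 = 2956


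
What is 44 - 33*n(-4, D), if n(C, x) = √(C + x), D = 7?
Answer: 44 - 33*√3 ≈ -13.158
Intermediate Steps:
44 - 33*n(-4, D) = 44 - 33*√(-4 + 7) = 44 - 33*√3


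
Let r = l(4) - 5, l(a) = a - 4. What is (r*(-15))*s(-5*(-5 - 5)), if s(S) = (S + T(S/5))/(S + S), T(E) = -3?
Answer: 141/4 ≈ 35.250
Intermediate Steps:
l(a) = -4 + a
s(S) = (-3 + S)/(2*S) (s(S) = (S - 3)/(S + S) = (-3 + S)/((2*S)) = (-3 + S)*(1/(2*S)) = (-3 + S)/(2*S))
r = -5 (r = (-4 + 4) - 5 = 0 - 5 = -5)
(r*(-15))*s(-5*(-5 - 5)) = (-5*(-15))*((-3 - 5*(-5 - 5))/(2*((-5*(-5 - 5))))) = 75*((-3 - 5*(-10))/(2*((-5*(-10))))) = 75*((½)*(-3 + 50)/50) = 75*((½)*(1/50)*47) = 75*(47/100) = 141/4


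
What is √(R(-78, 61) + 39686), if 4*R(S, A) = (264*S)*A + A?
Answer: 9*I*√13547/2 ≈ 523.76*I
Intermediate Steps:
R(S, A) = A/4 + 66*A*S (R(S, A) = ((264*S)*A + A)/4 = (264*A*S + A)/4 = (A + 264*A*S)/4 = A/4 + 66*A*S)
√(R(-78, 61) + 39686) = √((¼)*61*(1 + 264*(-78)) + 39686) = √((¼)*61*(1 - 20592) + 39686) = √((¼)*61*(-20591) + 39686) = √(-1256051/4 + 39686) = √(-1097307/4) = 9*I*√13547/2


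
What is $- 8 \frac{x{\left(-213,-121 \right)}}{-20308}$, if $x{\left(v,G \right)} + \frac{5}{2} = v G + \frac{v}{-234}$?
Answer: $\frac{2010170}{198003} \approx 10.152$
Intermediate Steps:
$x{\left(v,G \right)} = - \frac{5}{2} - \frac{v}{234} + G v$ ($x{\left(v,G \right)} = - \frac{5}{2} + \left(v G + \frac{v}{-234}\right) = - \frac{5}{2} + \left(G v + v \left(- \frac{1}{234}\right)\right) = - \frac{5}{2} + \left(G v - \frac{v}{234}\right) = - \frac{5}{2} + \left(- \frac{v}{234} + G v\right) = - \frac{5}{2} - \frac{v}{234} + G v$)
$- 8 \frac{x{\left(-213,-121 \right)}}{-20308} = - 8 \frac{- \frac{5}{2} - - \frac{71}{78} - -25773}{-20308} = - 8 \left(- \frac{5}{2} + \frac{71}{78} + 25773\right) \left(- \frac{1}{20308}\right) = - 8 \cdot \frac{1005085}{39} \left(- \frac{1}{20308}\right) = \left(-8\right) \left(- \frac{1005085}{792012}\right) = \frac{2010170}{198003}$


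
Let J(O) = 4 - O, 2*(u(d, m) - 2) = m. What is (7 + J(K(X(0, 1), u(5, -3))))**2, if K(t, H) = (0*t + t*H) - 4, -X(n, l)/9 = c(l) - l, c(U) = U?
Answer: 225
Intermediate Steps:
X(n, l) = 0 (X(n, l) = -9*(l - l) = -9*0 = 0)
u(d, m) = 2 + m/2
K(t, H) = -4 + H*t (K(t, H) = (0 + H*t) - 4 = H*t - 4 = -4 + H*t)
(7 + J(K(X(0, 1), u(5, -3))))**2 = (7 + (4 - (-4 + (2 + (1/2)*(-3))*0)))**2 = (7 + (4 - (-4 + (2 - 3/2)*0)))**2 = (7 + (4 - (-4 + (1/2)*0)))**2 = (7 + (4 - (-4 + 0)))**2 = (7 + (4 - 1*(-4)))**2 = (7 + (4 + 4))**2 = (7 + 8)**2 = 15**2 = 225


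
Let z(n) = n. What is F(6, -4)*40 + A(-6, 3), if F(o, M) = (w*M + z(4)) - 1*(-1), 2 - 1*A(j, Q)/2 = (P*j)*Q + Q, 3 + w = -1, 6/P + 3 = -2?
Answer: 3974/5 ≈ 794.80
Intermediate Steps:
P = -6/5 (P = 6/(-3 - 2) = 6/(-5) = 6*(-⅕) = -6/5 ≈ -1.2000)
w = -4 (w = -3 - 1 = -4)
A(j, Q) = 4 - 2*Q + 12*Q*j/5 (A(j, Q) = 4 - 2*((-6*j/5)*Q + Q) = 4 - 2*(-6*Q*j/5 + Q) = 4 - 2*(Q - 6*Q*j/5) = 4 + (-2*Q + 12*Q*j/5) = 4 - 2*Q + 12*Q*j/5)
F(o, M) = 5 - 4*M (F(o, M) = (-4*M + 4) - 1*(-1) = (4 - 4*M) + 1 = 5 - 4*M)
F(6, -4)*40 + A(-6, 3) = (5 - 4*(-4))*40 + (4 - 2*3 + (12/5)*3*(-6)) = (5 + 16)*40 + (4 - 6 - 216/5) = 21*40 - 226/5 = 840 - 226/5 = 3974/5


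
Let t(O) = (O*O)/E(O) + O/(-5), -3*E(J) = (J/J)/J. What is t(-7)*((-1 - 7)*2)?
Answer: -82432/5 ≈ -16486.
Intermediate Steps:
E(J) = -1/(3*J) (E(J) = -J/J/(3*J) = -1/(3*J))
t(O) = -3*O**3 - O/5 (t(O) = (O*O)/((-1/(3*O))) + O/(-5) = O**2*(-3*O) + O*(-1/5) = -3*O**3 - O/5)
t(-7)*((-1 - 7)*2) = (-3*(-7)**3 - 1/5*(-7))*((-1 - 7)*2) = (-3*(-343) + 7/5)*(-8*2) = (1029 + 7/5)*(-16) = (5152/5)*(-16) = -82432/5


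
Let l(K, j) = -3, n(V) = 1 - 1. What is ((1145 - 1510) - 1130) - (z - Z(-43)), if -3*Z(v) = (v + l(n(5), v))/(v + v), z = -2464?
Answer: 124978/129 ≈ 968.82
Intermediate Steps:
n(V) = 0
Z(v) = -(-3 + v)/(6*v) (Z(v) = -(v - 3)/(3*(v + v)) = -(-3 + v)/(3*(2*v)) = -(-3 + v)*1/(2*v)/3 = -(-3 + v)/(6*v))
((1145 - 1510) - 1130) - (z - Z(-43)) = ((1145 - 1510) - 1130) - (-2464 - (3 - 1*(-43))/(6*(-43))) = (-365 - 1130) - (-2464 - (-1)*(3 + 43)/(6*43)) = -1495 - (-2464 - (-1)*46/(6*43)) = -1495 - (-2464 - 1*(-23/129)) = -1495 - (-2464 + 23/129) = -1495 - 1*(-317833/129) = -1495 + 317833/129 = 124978/129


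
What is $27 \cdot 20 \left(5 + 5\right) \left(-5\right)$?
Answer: $-27000$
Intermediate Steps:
$27 \cdot 20 \left(5 + 5\right) \left(-5\right) = 540 \cdot 10 \left(-5\right) = 540 \left(-50\right) = -27000$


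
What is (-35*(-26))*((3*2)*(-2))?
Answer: -10920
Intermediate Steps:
(-35*(-26))*((3*2)*(-2)) = 910*(6*(-2)) = 910*(-12) = -10920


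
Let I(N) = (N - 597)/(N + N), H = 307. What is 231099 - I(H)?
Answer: 70947538/307 ≈ 2.3110e+5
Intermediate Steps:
I(N) = (-597 + N)/(2*N) (I(N) = (-597 + N)/((2*N)) = (-597 + N)*(1/(2*N)) = (-597 + N)/(2*N))
231099 - I(H) = 231099 - (-597 + 307)/(2*307) = 231099 - (-290)/(2*307) = 231099 - 1*(-145/307) = 231099 + 145/307 = 70947538/307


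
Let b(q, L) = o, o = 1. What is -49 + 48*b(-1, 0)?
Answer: -1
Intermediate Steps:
b(q, L) = 1
-49 + 48*b(-1, 0) = -49 + 48*1 = -49 + 48 = -1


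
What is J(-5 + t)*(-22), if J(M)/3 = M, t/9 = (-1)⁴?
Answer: -264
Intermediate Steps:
t = 9 (t = 9*(-1)⁴ = 9*1 = 9)
J(M) = 3*M
J(-5 + t)*(-22) = (3*(-5 + 9))*(-22) = (3*4)*(-22) = 12*(-22) = -264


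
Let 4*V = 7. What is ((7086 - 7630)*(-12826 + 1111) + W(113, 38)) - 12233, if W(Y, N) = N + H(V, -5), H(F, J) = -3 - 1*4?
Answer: 6360758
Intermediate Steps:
V = 7/4 (V = (¼)*7 = 7/4 ≈ 1.7500)
H(F, J) = -7 (H(F, J) = -3 - 4 = -7)
W(Y, N) = -7 + N (W(Y, N) = N - 7 = -7 + N)
((7086 - 7630)*(-12826 + 1111) + W(113, 38)) - 12233 = ((7086 - 7630)*(-12826 + 1111) + (-7 + 38)) - 12233 = (-544*(-11715) + 31) - 12233 = (6372960 + 31) - 12233 = 6372991 - 12233 = 6360758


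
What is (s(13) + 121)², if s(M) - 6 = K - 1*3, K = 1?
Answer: 15625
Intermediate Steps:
s(M) = 4 (s(M) = 6 + (1 - 1*3) = 6 + (1 - 3) = 6 - 2 = 4)
(s(13) + 121)² = (4 + 121)² = 125² = 15625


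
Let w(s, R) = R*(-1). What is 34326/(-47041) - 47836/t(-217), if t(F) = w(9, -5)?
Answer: -2250424906/235205 ≈ -9567.9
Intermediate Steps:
w(s, R) = -R
t(F) = 5 (t(F) = -1*(-5) = 5)
34326/(-47041) - 47836/t(-217) = 34326/(-47041) - 47836/5 = 34326*(-1/47041) - 47836*⅕ = -34326/47041 - 47836/5 = -2250424906/235205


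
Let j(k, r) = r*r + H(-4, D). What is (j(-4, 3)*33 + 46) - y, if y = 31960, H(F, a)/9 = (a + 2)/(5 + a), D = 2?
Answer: -220131/7 ≈ -31447.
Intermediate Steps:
H(F, a) = 9*(2 + a)/(5 + a) (H(F, a) = 9*((a + 2)/(5 + a)) = 9*((2 + a)/(5 + a)) = 9*(2 + a)/(5 + a))
j(k, r) = 36/7 + r² (j(k, r) = r*r + 9*(2 + 2)/(5 + 2) = r² + 9*4/7 = r² + 9*(⅐)*4 = r² + 36/7 = 36/7 + r²)
(j(-4, 3)*33 + 46) - y = ((36/7 + 3²)*33 + 46) - 1*31960 = ((36/7 + 9)*33 + 46) - 31960 = ((99/7)*33 + 46) - 31960 = (3267/7 + 46) - 31960 = 3589/7 - 31960 = -220131/7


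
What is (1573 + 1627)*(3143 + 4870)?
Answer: 25641600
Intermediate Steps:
(1573 + 1627)*(3143 + 4870) = 3200*8013 = 25641600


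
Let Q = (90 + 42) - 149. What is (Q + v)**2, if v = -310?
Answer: 106929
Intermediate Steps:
Q = -17 (Q = 132 - 149 = -17)
(Q + v)**2 = (-17 - 310)**2 = (-327)**2 = 106929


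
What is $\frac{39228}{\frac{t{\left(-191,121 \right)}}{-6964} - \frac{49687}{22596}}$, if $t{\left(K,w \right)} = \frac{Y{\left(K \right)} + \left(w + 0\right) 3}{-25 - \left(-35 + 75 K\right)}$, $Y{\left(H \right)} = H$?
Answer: $- \frac{22121990479849680}{1240051107073} \approx -17840.0$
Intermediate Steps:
$t{\left(K,w \right)} = \frac{K + 3 w}{10 - 75 K}$ ($t{\left(K,w \right)} = \frac{K + \left(w + 0\right) 3}{-25 - \left(-35 + 75 K\right)} = \frac{K + w 3}{-25 - \left(-35 + 75 K\right)} = \frac{K + 3 w}{10 - 75 K}$)
$\frac{39228}{\frac{t{\left(-191,121 \right)}}{-6964} - \frac{49687}{22596}} = \frac{39228}{\frac{\frac{1}{5} \frac{1}{-2 + 15 \left(-191\right)} \left(\left(-1\right) \left(-191\right) - 363\right)}{-6964} - \frac{49687}{22596}} = \frac{39228}{\frac{191 - 363}{5 \left(-2 - 2865\right)} \left(- \frac{1}{6964}\right) - \frac{49687}{22596}} = \frac{39228}{\frac{1}{5} \frac{1}{-2867} \left(-172\right) \left(- \frac{1}{6964}\right) - \frac{49687}{22596}} = \frac{39228}{\frac{1}{5} \left(- \frac{1}{2867}\right) \left(-172\right) \left(- \frac{1}{6964}\right) - \frac{49687}{22596}} = \frac{39228}{\frac{172}{14335} \left(- \frac{1}{6964}\right) - \frac{49687}{22596}} = \frac{39228}{- \frac{43}{24957235} - \frac{49687}{22596}} = \frac{39228}{- \frac{1240051107073}{563933682060}} = 39228 \left(- \frac{563933682060}{1240051107073}\right) = - \frac{22121990479849680}{1240051107073}$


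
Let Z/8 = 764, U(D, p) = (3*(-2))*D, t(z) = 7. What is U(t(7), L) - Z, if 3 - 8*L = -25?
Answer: -6154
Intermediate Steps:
L = 7/2 (L = 3/8 - 1/8*(-25) = 3/8 + 25/8 = 7/2 ≈ 3.5000)
U(D, p) = -6*D
Z = 6112 (Z = 8*764 = 6112)
U(t(7), L) - Z = -6*7 - 1*6112 = -42 - 6112 = -6154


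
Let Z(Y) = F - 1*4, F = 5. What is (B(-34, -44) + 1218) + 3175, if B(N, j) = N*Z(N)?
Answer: 4359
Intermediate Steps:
Z(Y) = 1 (Z(Y) = 5 - 1*4 = 5 - 4 = 1)
B(N, j) = N (B(N, j) = N*1 = N)
(B(-34, -44) + 1218) + 3175 = (-34 + 1218) + 3175 = 1184 + 3175 = 4359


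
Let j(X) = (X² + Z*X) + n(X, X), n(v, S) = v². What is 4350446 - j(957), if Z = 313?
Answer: 2219207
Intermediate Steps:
j(X) = 2*X² + 313*X (j(X) = (X² + 313*X) + X² = 2*X² + 313*X)
4350446 - j(957) = 4350446 - 957*(313 + 2*957) = 4350446 - 957*(313 + 1914) = 4350446 - 957*2227 = 4350446 - 1*2131239 = 4350446 - 2131239 = 2219207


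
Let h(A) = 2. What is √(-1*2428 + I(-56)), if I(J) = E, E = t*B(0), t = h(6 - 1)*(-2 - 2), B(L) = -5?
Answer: 2*I*√597 ≈ 48.867*I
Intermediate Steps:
t = -8 (t = 2*(-2 - 2) = 2*(-4) = -8)
E = 40 (E = -8*(-5) = 40)
I(J) = 40
√(-1*2428 + I(-56)) = √(-1*2428 + 40) = √(-2428 + 40) = √(-2388) = 2*I*√597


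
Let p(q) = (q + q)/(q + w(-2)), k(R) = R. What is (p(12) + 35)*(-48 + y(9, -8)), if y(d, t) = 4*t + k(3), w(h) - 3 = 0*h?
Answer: -14091/5 ≈ -2818.2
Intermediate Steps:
w(h) = 3 (w(h) = 3 + 0*h = 3 + 0 = 3)
y(d, t) = 3 + 4*t (y(d, t) = 4*t + 3 = 3 + 4*t)
p(q) = 2*q/(3 + q) (p(q) = (q + q)/(q + 3) = (2*q)/(3 + q) = 2*q/(3 + q))
(p(12) + 35)*(-48 + y(9, -8)) = (2*12/(3 + 12) + 35)*(-48 + (3 + 4*(-8))) = (2*12/15 + 35)*(-48 + (3 - 32)) = (2*12*(1/15) + 35)*(-48 - 29) = (8/5 + 35)*(-77) = (183/5)*(-77) = -14091/5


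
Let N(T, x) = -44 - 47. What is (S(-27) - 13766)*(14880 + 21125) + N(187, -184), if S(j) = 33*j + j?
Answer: -528697511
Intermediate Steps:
N(T, x) = -91
S(j) = 34*j
(S(-27) - 13766)*(14880 + 21125) + N(187, -184) = (34*(-27) - 13766)*(14880 + 21125) - 91 = (-918 - 13766)*36005 - 91 = -14684*36005 - 91 = -528697420 - 91 = -528697511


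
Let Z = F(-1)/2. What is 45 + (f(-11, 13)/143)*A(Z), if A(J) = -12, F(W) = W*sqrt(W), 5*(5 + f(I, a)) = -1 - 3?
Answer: 32523/715 ≈ 45.487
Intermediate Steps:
f(I, a) = -29/5 (f(I, a) = -5 + (-1 - 3)/5 = -5 + (1/5)*(-4) = -5 - 4/5 = -29/5)
F(W) = W**(3/2)
Z = -I/2 (Z = (-1)**(3/2)/2 = -I*(1/2) = -I/2 ≈ -0.5*I)
45 + (f(-11, 13)/143)*A(Z) = 45 - 29/5/143*(-12) = 45 - 29/5*1/143*(-12) = 45 - 29/715*(-12) = 45 + 348/715 = 32523/715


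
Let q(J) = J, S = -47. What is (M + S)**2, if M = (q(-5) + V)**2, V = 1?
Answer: 961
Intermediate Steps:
M = 16 (M = (-5 + 1)**2 = (-4)**2 = 16)
(M + S)**2 = (16 - 47)**2 = (-31)**2 = 961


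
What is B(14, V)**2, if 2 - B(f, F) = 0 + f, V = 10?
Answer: 144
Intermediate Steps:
B(f, F) = 2 - f (B(f, F) = 2 - (0 + f) = 2 - f)
B(14, V)**2 = (2 - 1*14)**2 = (2 - 14)**2 = (-12)**2 = 144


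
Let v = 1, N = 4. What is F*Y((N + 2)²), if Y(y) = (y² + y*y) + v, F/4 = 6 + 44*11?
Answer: 5082280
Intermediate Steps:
F = 1960 (F = 4*(6 + 44*11) = 4*(6 + 484) = 4*490 = 1960)
Y(y) = 1 + 2*y² (Y(y) = (y² + y*y) + 1 = (y² + y²) + 1 = 2*y² + 1 = 1 + 2*y²)
F*Y((N + 2)²) = 1960*(1 + 2*((4 + 2)²)²) = 1960*(1 + 2*(6²)²) = 1960*(1 + 2*36²) = 1960*(1 + 2*1296) = 1960*(1 + 2592) = 1960*2593 = 5082280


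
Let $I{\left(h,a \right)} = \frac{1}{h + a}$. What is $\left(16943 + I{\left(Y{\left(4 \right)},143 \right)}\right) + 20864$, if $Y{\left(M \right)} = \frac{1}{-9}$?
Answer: $\frac{48619811}{1286} \approx 37807.0$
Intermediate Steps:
$Y{\left(M \right)} = - \frac{1}{9}$
$I{\left(h,a \right)} = \frac{1}{a + h}$
$\left(16943 + I{\left(Y{\left(4 \right)},143 \right)}\right) + 20864 = \left(16943 + \frac{1}{143 - \frac{1}{9}}\right) + 20864 = \left(16943 + \frac{1}{\frac{1286}{9}}\right) + 20864 = \left(16943 + \frac{9}{1286}\right) + 20864 = \frac{21788707}{1286} + 20864 = \frac{48619811}{1286}$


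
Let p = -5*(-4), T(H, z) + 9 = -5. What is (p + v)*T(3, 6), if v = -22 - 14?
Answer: 224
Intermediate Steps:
T(H, z) = -14 (T(H, z) = -9 - 5 = -14)
p = 20
v = -36
(p + v)*T(3, 6) = (20 - 36)*(-14) = -16*(-14) = 224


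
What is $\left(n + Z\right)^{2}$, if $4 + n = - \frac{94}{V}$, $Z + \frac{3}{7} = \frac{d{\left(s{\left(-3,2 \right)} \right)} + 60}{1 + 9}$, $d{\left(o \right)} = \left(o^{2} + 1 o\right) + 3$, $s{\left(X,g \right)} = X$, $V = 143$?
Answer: $\frac{329749281}{100200100} \approx 3.2909$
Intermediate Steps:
$d{\left(o \right)} = 3 + o + o^{2}$ ($d{\left(o \right)} = \left(o^{2} + o\right) + 3 = \left(o + o^{2}\right) + 3 = 3 + o + o^{2}$)
$Z = \frac{453}{70}$ ($Z = - \frac{3}{7} + \frac{\left(3 - 3 + \left(-3\right)^{2}\right) + 60}{1 + 9} = - \frac{3}{7} + \frac{\left(3 - 3 + 9\right) + 60}{10} = - \frac{3}{7} + \left(9 + 60\right) \frac{1}{10} = - \frac{3}{7} + 69 \cdot \frac{1}{10} = - \frac{3}{7} + \frac{69}{10} = \frac{453}{70} \approx 6.4714$)
$n = - \frac{666}{143}$ ($n = -4 - \frac{94}{143} = - \frac{666}{143} \approx -4.6573$)
$\left(n + Z\right)^{2} = \left(- \frac{666}{143} + \frac{453}{70}\right)^{2} = \left(\frac{18159}{10010}\right)^{2} = \frac{329749281}{100200100}$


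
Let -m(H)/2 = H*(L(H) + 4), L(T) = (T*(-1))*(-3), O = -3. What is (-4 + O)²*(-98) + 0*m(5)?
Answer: -4802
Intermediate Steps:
L(T) = 3*T (L(T) = -T*(-3) = 3*T)
m(H) = -2*H*(4 + 3*H) (m(H) = -2*H*(3*H + 4) = -2*H*(4 + 3*H))
(-4 + O)²*(-98) + 0*m(5) = (-4 - 3)²*(-98) + 0*(-2*5*(4 + 3*5)) = (-7)²*(-98) + 0*(-2*5*(4 + 15)) = 49*(-98) + 0*(-2*5*19) = -4802 + 0*(-190) = -4802 + 0 = -4802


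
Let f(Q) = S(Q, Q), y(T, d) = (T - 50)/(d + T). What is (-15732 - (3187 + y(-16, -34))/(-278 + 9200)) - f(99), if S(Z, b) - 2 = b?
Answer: -1765815179/111525 ≈ -15833.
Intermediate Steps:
y(T, d) = (-50 + T)/(T + d)
S(Z, b) = 2 + b
f(Q) = 2 + Q
(-15732 - (3187 + y(-16, -34))/(-278 + 9200)) - f(99) = (-15732 - (3187 + (-50 - 16)/(-16 - 34))/(-278 + 9200)) - (2 + 99) = (-15732 - (3187 - 66/(-50))/8922) - 1*101 = (-15732 - (3187 - 1/50*(-66))/8922) - 101 = (-15732 - (3187 + 33/25)/8922) - 101 = (-15732 - 79708/(25*8922)) - 101 = (-15732 - 1*39854/111525) - 101 = (-15732 - 39854/111525) - 101 = -1754551154/111525 - 101 = -1765815179/111525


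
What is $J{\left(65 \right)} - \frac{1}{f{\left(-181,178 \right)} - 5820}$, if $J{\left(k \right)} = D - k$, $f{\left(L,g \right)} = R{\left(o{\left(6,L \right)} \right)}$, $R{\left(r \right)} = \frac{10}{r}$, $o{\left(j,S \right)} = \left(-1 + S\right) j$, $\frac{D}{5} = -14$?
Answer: $- \frac{428992329}{3177725} \approx -135.0$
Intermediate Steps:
$D = -70$ ($D = 5 \left(-14\right) = -70$)
$o{\left(j,S \right)} = j \left(-1 + S\right)$
$f{\left(L,g \right)} = \frac{10}{-6 + 6 L}$ ($f{\left(L,g \right)} = \frac{10}{6 \left(-1 + L\right)} = \frac{10}{-6 + 6 L}$)
$J{\left(k \right)} = -70 - k$
$J{\left(65 \right)} - \frac{1}{f{\left(-181,178 \right)} - 5820} = \left(-70 - 65\right) - \frac{1}{\frac{5}{3 \left(-1 - 181\right)} - 5820} = \left(-70 - 65\right) - \frac{1}{\frac{5}{3 \left(-182\right)} - 5820} = -135 - \frac{1}{\frac{5}{3} \left(- \frac{1}{182}\right) - 5820} = -135 - \frac{1}{- \frac{5}{546} - 5820} = -135 - \frac{1}{- \frac{3177725}{546}} = -135 - - \frac{546}{3177725} = -135 + \frac{546}{3177725} = - \frac{428992329}{3177725}$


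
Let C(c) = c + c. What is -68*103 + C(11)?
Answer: -6982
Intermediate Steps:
C(c) = 2*c
-68*103 + C(11) = -68*103 + 2*11 = -7004 + 22 = -6982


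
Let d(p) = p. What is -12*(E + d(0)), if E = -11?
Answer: 132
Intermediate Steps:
-12*(E + d(0)) = -12*(-11 + 0) = -12*(-11) = 132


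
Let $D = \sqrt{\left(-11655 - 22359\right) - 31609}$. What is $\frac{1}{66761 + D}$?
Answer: $\frac{66761}{4457096744} - \frac{i \sqrt{65623}}{4457096744} \approx 1.4979 \cdot 10^{-5} - 5.7475 \cdot 10^{-8} i$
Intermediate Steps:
$D = i \sqrt{65623}$ ($D = \sqrt{\left(-11655 - 22359\right) - 31609} = \sqrt{-34014 - 31609} = \sqrt{-65623} = i \sqrt{65623} \approx 256.17 i$)
$\frac{1}{66761 + D} = \frac{1}{66761 + i \sqrt{65623}}$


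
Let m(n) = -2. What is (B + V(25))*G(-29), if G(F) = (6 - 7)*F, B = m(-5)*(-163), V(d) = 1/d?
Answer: 236379/25 ≈ 9455.2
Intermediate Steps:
B = 326 (B = -2*(-163) = 326)
G(F) = -F
(B + V(25))*G(-29) = (326 + 1/25)*(-1*(-29)) = (326 + 1/25)*29 = (8151/25)*29 = 236379/25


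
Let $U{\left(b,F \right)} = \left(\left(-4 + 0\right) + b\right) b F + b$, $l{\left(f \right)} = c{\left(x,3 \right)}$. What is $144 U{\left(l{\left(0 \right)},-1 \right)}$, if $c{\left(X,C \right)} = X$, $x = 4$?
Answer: $576$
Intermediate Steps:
$l{\left(f \right)} = 4$
$U{\left(b,F \right)} = b + F b \left(-4 + b\right)$ ($U{\left(b,F \right)} = \left(-4 + b\right) b F + b = b \left(-4 + b\right) F + b = F b \left(-4 + b\right) + b = b + F b \left(-4 + b\right)$)
$144 U{\left(l{\left(0 \right)},-1 \right)} = 144 \cdot 4 \left(1 - -4 - 4\right) = 144 \cdot 4 \left(1 + 4 - 4\right) = 144 \cdot 4 \cdot 1 = 144 \cdot 4 = 576$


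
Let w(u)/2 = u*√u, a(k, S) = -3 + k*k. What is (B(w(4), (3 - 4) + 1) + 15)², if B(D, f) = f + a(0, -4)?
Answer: 144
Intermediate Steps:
a(k, S) = -3 + k²
w(u) = 2*u^(3/2) (w(u) = 2*(u*√u) = 2*u^(3/2))
B(D, f) = -3 + f (B(D, f) = f + (-3 + 0²) = f + (-3 + 0) = f - 3 = -3 + f)
(B(w(4), (3 - 4) + 1) + 15)² = ((-3 + ((3 - 4) + 1)) + 15)² = ((-3 + (-1 + 1)) + 15)² = ((-3 + 0) + 15)² = (-3 + 15)² = 12² = 144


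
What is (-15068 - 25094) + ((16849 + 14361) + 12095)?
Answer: 3143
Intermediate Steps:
(-15068 - 25094) + ((16849 + 14361) + 12095) = -40162 + (31210 + 12095) = -40162 + 43305 = 3143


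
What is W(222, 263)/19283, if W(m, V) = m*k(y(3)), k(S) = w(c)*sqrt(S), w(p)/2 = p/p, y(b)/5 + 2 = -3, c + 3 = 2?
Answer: 2220*I/19283 ≈ 0.11513*I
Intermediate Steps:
c = -1 (c = -3 + 2 = -1)
y(b) = -25 (y(b) = -10 + 5*(-3) = -10 - 15 = -25)
w(p) = 2 (w(p) = 2*(p/p) = 2*1 = 2)
k(S) = 2*sqrt(S)
W(m, V) = 10*I*m (W(m, V) = m*(2*sqrt(-25)) = m*(2*(5*I)) = m*(10*I) = 10*I*m)
W(222, 263)/19283 = (10*I*222)/19283 = (2220*I)*(1/19283) = 2220*I/19283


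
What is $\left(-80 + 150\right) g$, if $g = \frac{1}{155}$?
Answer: $\frac{14}{31} \approx 0.45161$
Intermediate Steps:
$g = \frac{1}{155} \approx 0.0064516$
$\left(-80 + 150\right) g = \left(-80 + 150\right) \frac{1}{155} = 70 \cdot \frac{1}{155} = \frac{14}{31}$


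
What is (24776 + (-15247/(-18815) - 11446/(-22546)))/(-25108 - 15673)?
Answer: -5255306197796/8649711067595 ≈ -0.60757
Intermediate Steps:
(24776 + (-15247/(-18815) - 11446/(-22546)))/(-25108 - 15673) = (24776 + (-15247*(-1/18815) - 11446*(-1/22546)))/(-40781) = (24776 + (15247/18815 + 5723/11273))*(-1/40781) = (24776 + 279557676/212101495)*(-1/40781) = (5255306197796/212101495)*(-1/40781) = -5255306197796/8649711067595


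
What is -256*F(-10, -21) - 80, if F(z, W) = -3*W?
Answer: -16208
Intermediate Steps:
-256*F(-10, -21) - 80 = -(-768)*(-21) - 80 = -256*63 - 80 = -16128 - 80 = -16208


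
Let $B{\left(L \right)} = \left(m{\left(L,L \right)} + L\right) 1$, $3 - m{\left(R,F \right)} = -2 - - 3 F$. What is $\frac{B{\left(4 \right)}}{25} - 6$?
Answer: $- \frac{153}{25} \approx -6.12$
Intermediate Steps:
$m{\left(R,F \right)} = 5 - 3 F$ ($m{\left(R,F \right)} = 3 - \left(-2 - - 3 F\right) = 3 - \left(-2 + 3 F\right) = 5 - 3 F$)
$B{\left(L \right)} = 5 - 2 L$ ($B{\left(L \right)} = \left(\left(5 - 3 L\right) + L\right) 1 = \left(5 - 2 L\right) 1 = 5 - 2 L$)
$\frac{B{\left(4 \right)}}{25} - 6 = \frac{5 - 8}{25} - 6 = \left(5 - 8\right) \frac{1}{25} - 6 = \left(-3\right) \frac{1}{25} - 6 = - \frac{3}{25} - 6 = - \frac{153}{25}$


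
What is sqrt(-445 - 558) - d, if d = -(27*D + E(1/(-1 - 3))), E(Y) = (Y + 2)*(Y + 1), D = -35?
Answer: -15099/16 + I*sqrt(1003) ≈ -943.69 + 31.67*I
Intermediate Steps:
E(Y) = (1 + Y)*(2 + Y) (E(Y) = (2 + Y)*(1 + Y) = (1 + Y)*(2 + Y))
d = 15099/16 (d = -(27*(-35) + (2 + (1/(-1 - 3))**2 + 3/(-1 - 3))) = -(-945 + (2 + (1/(-4))**2 + 3/(-4))) = -(-945 + (2 + (-1/4)**2 + 3*(-1/4))) = -(-945 + (2 + 1/16 - 3/4)) = -(-945 + 21/16) = -1*(-15099/16) = 15099/16 ≈ 943.69)
sqrt(-445 - 558) - d = sqrt(-445 - 558) - 1*15099/16 = sqrt(-1003) - 15099/16 = I*sqrt(1003) - 15099/16 = -15099/16 + I*sqrt(1003)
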